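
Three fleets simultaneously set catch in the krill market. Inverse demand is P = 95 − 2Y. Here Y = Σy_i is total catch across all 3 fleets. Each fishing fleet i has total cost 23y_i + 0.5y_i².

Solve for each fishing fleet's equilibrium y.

A representative fishing fleet's profit is π_i = y_i(95 − 2Y) − 23y_i − 0.5y_i², with Y = y_i + Σ_{j≠i} y_j.
First-order condition: 72 − 5y_i − 2Σ_{j≠i} y_j = 0.
With identical fishing fleets, set every y_j = y: then 72 − 5y − 4y = 0, i.e. y = 72/9 = 8.

8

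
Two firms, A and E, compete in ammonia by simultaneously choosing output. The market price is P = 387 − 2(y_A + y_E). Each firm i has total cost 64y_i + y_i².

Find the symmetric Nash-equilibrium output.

Firm A's profit: π = y_A(387 − 2(y_A + y_E)) − 64y_A − y_A².
∂π/∂y_A = 323 − 6y_A − 2y_E = 0, so y_A = 323/6 − (1/3)y_E.
By symmetry y_E = y_A; substituting into the reaction function, (4/3)y_A = 323/6 and y_A = 40.375.

40.375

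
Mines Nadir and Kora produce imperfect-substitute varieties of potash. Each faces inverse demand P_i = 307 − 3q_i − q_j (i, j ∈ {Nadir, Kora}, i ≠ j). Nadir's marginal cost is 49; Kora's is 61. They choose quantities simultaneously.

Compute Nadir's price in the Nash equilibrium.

160.6

Mine Nadir's profit: π = q_{Nadir}(307 − 3q_{Nadir} − q_{Kora}) − 49q_{Nadir}.
∂π/∂q_{Nadir} = 258 − 6q_{Nadir} − q_{Kora} = 0 ⇒ q_{Nadir} = 43 − (1/6)q_{Kora}.
Similarly q_{Kora} = 41 − (1/6)q_{Nadir}.
Plugging q_{Kora} into Nadir's best response: q_{Nadir} = 43 − (1/6)(41 − (1/6)q_{Nadir}) ⇒ (35/36)q_{Nadir} = 217/6, so q_{Nadir} = 37.2.
Then q_{Kora} = 41 − (1/6)·37.2 = 34.8.
P_{Nadir} = 307 − 3·37.2 − 34.8 = 160.6.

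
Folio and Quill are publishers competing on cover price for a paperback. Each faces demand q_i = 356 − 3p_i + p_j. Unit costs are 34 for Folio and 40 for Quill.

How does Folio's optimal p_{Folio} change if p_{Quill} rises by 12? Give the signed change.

2

Folio's profit: π = (p_{Folio} − 34)(356 − 3p_{Folio} + p_{Quill}).
∂π/∂p_{Folio} = 458 − 6p_{Folio} + p_{Quill} = 0 ⇒ p_{Folio} = 229/3 + (1/6)p_{Quill}.
The reaction-function slope is 1/6, so a 12-unit rise in p_{Quill} moves p_{Folio} by 1/6 × 12 = 2. Folio's best response rises — the actions are strategic complements.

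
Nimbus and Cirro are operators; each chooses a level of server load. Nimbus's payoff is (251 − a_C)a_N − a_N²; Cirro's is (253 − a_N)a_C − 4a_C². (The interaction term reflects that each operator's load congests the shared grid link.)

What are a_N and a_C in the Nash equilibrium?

117, 17

Expanding Nimbus's payoff: 251a_N − a_Ca_N − a_N².
∂π/∂a_N = 251 − a_C − 2a_N = 0, so a_N = 125.5 − 0.5a_C.
Likewise for Cirro: a_C = 31.625 − 0.125a_N.
Substituting the second reaction function into the first: a_N = 125.5 − 0.5(31.625 − 0.125a_N), which gives 0.9375a_N = 109.6875 ⇒ a_N = 117.
Then a_C = 31.625 − 0.125·117 = 17.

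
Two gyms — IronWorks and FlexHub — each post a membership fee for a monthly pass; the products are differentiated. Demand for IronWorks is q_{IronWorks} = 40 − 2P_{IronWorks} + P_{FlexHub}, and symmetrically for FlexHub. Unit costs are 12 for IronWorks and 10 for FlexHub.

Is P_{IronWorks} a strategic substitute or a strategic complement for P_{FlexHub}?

IronWorks's profit: π = (P_{IronWorks} − 12)(40 − 2P_{IronWorks} + P_{FlexHub}).
∂π/∂P_{IronWorks} = 64 − 4P_{IronWorks} + P_{FlexHub} = 0 ⇒ P_{IronWorks} = 16 + 0.25P_{FlexHub}.
The best-response slope dP_{IronWorks}/dP_{FlexHub} = 0.25 > 0: the reaction function is upward-sloping, so the choices are strategic complements.

strategic complements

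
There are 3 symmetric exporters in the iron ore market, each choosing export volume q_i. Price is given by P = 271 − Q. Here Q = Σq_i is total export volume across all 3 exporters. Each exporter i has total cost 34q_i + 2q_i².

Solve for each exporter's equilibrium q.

29.625

A representative exporter's profit is π_i = q_i(271 − Q) − 34q_i − 2q_i², with Q = q_i + Σ_{j≠i} q_j.
First-order condition: 237 − 6q_i − Σ_{j≠i} q_j = 0.
In a symmetric equilibrium every exporter chooses the same q, so Σ_{j≠i} q_j = 2q. The condition becomes 237 − 8q = 0, giving q = 237/8 = 29.625.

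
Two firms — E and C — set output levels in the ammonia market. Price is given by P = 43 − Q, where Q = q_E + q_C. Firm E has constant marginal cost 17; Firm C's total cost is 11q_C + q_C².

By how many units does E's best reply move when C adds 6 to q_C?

Firm E's profit: π = q_E(43 − (q_E + q_C)) − 17q_E.
∂π/∂q_E = 26 − 2q_E − q_C = 0, so q_E = 13 − 0.5q_C.
The reaction-function slope is −0.5, so a 6-unit rise in q_C moves q_E by −0.5 × 6 = −3. E's best response falls — the actions are strategic substitutes.

-3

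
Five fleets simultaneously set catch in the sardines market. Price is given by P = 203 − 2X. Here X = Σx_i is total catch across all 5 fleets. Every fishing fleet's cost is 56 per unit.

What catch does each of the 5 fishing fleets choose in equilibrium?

A representative fishing fleet's profit is π_i = x_i(203 − 2X) − 56x_i, with X = x_i + Σ_{j≠i} x_j.
First-order condition: 147 − 4x_i − 2Σ_{j≠i} x_j = 0.
With identical fishing fleets, set every x_j = x: then 147 − 4x − 8x = 0, i.e. x = 147/12 = 12.25.

12.25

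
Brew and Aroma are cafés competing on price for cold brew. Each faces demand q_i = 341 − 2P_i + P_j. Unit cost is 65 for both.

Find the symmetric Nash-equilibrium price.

Brew's profit: π = (P_{Brew} − 65)(341 − 2P_{Brew} + P_{Aroma}).
∂π/∂P_{Brew} = 471 − 4P_{Brew} + P_{Aroma} = 0 ⇒ P_{Brew} = 117.75 + 0.25P_{Aroma}.
Setting P_{Brew} = P_{Aroma} in the reaction function: P_{Brew} = 117.75 + 0.25P_{Brew}, so P_{Brew} = 117.75 / 0.75 = 157.

157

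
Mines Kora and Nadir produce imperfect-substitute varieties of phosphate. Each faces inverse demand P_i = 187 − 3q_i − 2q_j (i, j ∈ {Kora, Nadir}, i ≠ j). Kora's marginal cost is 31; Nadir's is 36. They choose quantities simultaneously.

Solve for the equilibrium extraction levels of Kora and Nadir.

19.8125, 18.5625

Mine Kora's profit: π = q_{Kora}(187 − 3q_{Kora} − 2q_{Nadir}) − 31q_{Kora}.
∂π/∂q_{Kora} = 156 − 6q_{Kora} − 2q_{Nadir} = 0 ⇒ q_{Kora} = 26 − (1/3)q_{Nadir}.
Similarly q_{Nadir} = 151/6 − (1/3)q_{Kora}.
Substituting the second reaction function into the first: q_{Kora} = 26 − (1/3)(151/6 − (1/3)q_{Kora}), which gives (8/9)q_{Kora} = 317/18 ⇒ q_{Kora} = 19.8125.
Then q_{Nadir} = 151/6 − (1/3)·19.8125 = 18.5625.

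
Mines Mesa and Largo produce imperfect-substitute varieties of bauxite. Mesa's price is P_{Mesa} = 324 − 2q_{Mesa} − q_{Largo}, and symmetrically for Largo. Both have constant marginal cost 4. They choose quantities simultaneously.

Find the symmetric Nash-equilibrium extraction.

64

Mine Mesa's profit: π = q_{Mesa}(324 − 2q_{Mesa} − q_{Largo}) − 4q_{Mesa}.
∂π/∂q_{Mesa} = 320 − 4q_{Mesa} − q_{Largo} = 0 ⇒ q_{Mesa} = 80 − 0.25q_{Largo}.
Setting q_{Mesa} = q_{Largo} in the reaction function: q_{Mesa} = 80 − 0.25q_{Mesa}, so q_{Mesa} = 80 / 1.25 = 64.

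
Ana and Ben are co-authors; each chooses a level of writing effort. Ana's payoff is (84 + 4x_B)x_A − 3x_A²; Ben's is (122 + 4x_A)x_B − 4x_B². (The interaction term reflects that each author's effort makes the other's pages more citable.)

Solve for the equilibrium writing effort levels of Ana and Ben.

Expanding Ana's payoff: 84x_A + 4x_Bx_A − 3x_A².
∂π/∂x_A = 84 + 4x_B − 6x_A = 0, so x_A = 14 + (2/3)x_B.
Likewise for Ben: x_B = 15.25 + 0.5x_A.
Solving the two reaction functions simultaneously: (1 − (2/3)(0.5))x_A = 14 + (2/3)·15.25, so (2/3)x_A = 145/6 and x_A = 36.25.
Then x_B = 15.25 + 0.5·36.25 = 33.375.

36.25, 33.375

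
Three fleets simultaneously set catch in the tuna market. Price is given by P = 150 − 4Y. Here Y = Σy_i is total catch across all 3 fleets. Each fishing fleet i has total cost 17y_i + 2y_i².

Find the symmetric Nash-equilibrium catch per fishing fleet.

6.65

A representative fishing fleet's profit is π_i = y_i(150 − 4Y) − 17y_i − 2y_i², with Y = y_i + Σ_{j≠i} y_j.
First-order condition: 133 − 12y_i − 4Σ_{j≠i} y_j = 0.
With identical fishing fleets, set every y_j = y: then 133 − 12y − 8y = 0, i.e. y = 133/20 = 6.65.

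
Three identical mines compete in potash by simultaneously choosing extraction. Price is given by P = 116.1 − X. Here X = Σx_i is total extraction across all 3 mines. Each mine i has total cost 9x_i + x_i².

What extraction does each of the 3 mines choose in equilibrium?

17.85

A representative mine's profit is π_i = x_i(116.1 − X) − 9x_i − x_i², with X = x_i + Σ_{j≠i} x_j.
First-order condition: 107.1 − 4x_i − Σ_{j≠i} x_j = 0.
With identical mines, set every x_j = x: then 107.1 − 4x − 2x = 0, i.e. x = 107.1/6 = 17.85.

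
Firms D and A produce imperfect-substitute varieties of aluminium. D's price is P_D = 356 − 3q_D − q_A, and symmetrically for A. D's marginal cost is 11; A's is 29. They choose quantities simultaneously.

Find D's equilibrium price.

160.4

Firm D's profit: π = q_D(356 − 3q_D − q_A) − 11q_D.
∂π/∂q_D = 345 − 6q_D − q_A = 0 ⇒ q_D = 57.5 − (1/6)q_A.
Similarly q_A = 54.5 − (1/6)q_D.
Solving the two reaction functions simultaneously: (1 − (−1/6)(−1/6))q_D = 57.5 − (1/6)·54.5, so (35/36)q_D = 581/12 and q_D = 49.8.
Then q_A = 54.5 − (1/6)·49.8 = 46.2.
P_D = 356 − 3·49.8 − 46.2 = 160.4.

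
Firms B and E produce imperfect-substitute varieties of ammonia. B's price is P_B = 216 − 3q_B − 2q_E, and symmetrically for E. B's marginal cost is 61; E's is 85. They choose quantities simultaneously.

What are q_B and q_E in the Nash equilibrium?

20.875, 14.875

Firm B's profit: π = q_B(216 − 3q_B − 2q_E) − 61q_B.
∂π/∂q_B = 155 − 6q_B − 2q_E = 0 ⇒ q_B = 155/6 − (1/3)q_E.
Similarly q_E = 131/6 − (1/3)q_B.
Substituting the second reaction function into the first: q_B = 155/6 − (1/3)(131/6 − (1/3)q_B), which gives (8/9)q_B = 167/9 ⇒ q_B = 20.875.
Then q_E = 131/6 − (1/3)·20.875 = 14.875.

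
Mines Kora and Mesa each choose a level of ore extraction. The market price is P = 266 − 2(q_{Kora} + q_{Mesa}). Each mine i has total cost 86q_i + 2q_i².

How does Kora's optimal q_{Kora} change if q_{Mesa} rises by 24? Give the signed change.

-6

Mine Kora's profit: π = q_{Kora}(266 − 2(q_{Kora} + q_{Mesa})) − 86q_{Kora} − 2q_{Kora}².
∂π/∂q_{Kora} = 180 − 8q_{Kora} − 2q_{Mesa} = 0, so q_{Kora} = 22.5 − 0.25q_{Mesa}.
The reaction-function slope is −0.25, so a 24-unit rise in q_{Mesa} moves q_{Kora} by −0.25 × 24 = −6. Kora's best response falls — the actions are strategic substitutes.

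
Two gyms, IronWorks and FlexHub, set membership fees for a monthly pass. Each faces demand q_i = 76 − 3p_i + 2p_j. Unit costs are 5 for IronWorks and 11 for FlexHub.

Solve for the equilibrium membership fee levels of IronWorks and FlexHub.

23.875, 26.125

IronWorks's profit: π = (p_{IronWorks} − 5)(76 − 3p_{IronWorks} + 2p_{FlexHub}).
∂π/∂p_{IronWorks} = 91 − 6p_{IronWorks} + 2p_{FlexHub} = 0 ⇒ p_{IronWorks} = 91/6 + (1/3)p_{FlexHub}.
Similarly p_{FlexHub} = 109/6 + (1/3)p_{IronWorks}.
Solving the two reaction functions simultaneously: (1 − (1/3)(1/3))p_{IronWorks} = 91/6 + (1/3)·(109/6), so (8/9)p_{IronWorks} = 191/9 and p_{IronWorks} = 23.875.
Then p_{FlexHub} = 109/6 + (1/3)·23.875 = 26.125.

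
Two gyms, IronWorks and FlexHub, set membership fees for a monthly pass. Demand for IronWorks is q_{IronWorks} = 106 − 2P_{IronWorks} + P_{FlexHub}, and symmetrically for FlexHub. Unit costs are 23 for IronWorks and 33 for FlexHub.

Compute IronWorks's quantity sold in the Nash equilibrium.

58

IronWorks's profit: π = (P_{IronWorks} − 23)(106 − 2P_{IronWorks} + P_{FlexHub}).
∂π/∂P_{IronWorks} = 152 − 4P_{IronWorks} + P_{FlexHub} = 0 ⇒ P_{IronWorks} = 38 + 0.25P_{FlexHub}.
Similarly P_{FlexHub} = 43 + 0.25P_{IronWorks}.
Plugging P_{FlexHub} into IronWorks's best response: P_{IronWorks} = 38 + 0.25(43 + 0.25P_{IronWorks}) ⇒ 0.9375P_{IronWorks} = 48.75, so P_{IronWorks} = 52.
Then P_{FlexHub} = 43 + 0.25·52 = 56.
q_{IronWorks} = 106 − 2·52 + 56 = 58.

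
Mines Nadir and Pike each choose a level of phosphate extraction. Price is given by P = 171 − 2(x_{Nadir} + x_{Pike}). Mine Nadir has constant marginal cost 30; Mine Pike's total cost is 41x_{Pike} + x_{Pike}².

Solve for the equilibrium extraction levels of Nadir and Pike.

Mine Nadir's profit: π = x_{Nadir}(171 − 2(x_{Nadir} + x_{Pike})) − 30x_{Nadir}.
∂π/∂x_{Nadir} = 141 − 4x_{Nadir} − 2x_{Pike} = 0, so x_{Nadir} = 35.25 − 0.5x_{Pike}.
For Pike: ∂π/∂x_{Pike} = 130 − 6x_{Pike} − 2x_{Nadir} = 0 ⇒ x_{Pike} = 65/3 − (1/3)x_{Nadir}.
Solving the two reaction functions simultaneously: (1 − (−0.5)(−1/3))x_{Nadir} = 35.25 − 0.5·(65/3), so (5/6)x_{Nadir} = 293/12 and x_{Nadir} = 29.3.
Then x_{Pike} = 65/3 − (1/3)·29.3 = 11.9.

29.3, 11.9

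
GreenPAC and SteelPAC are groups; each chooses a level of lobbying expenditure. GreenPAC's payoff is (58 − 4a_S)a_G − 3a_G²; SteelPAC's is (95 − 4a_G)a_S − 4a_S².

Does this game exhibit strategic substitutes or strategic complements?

Expanding GreenPAC's payoff: 58a_G − 4a_Sa_G − 3a_G².
∂π/∂a_G = 58 − 4a_S − 6a_G = 0, so a_G = 29/3 − (2/3)a_S.
The best-response slope da_G/da_S = −2/3 < 0: the reaction function is downward-sloping, so the choices are strategic substitutes.

strategic substitutes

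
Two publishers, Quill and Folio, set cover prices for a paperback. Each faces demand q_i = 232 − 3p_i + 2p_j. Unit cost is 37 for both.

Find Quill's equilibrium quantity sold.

146.25

Quill's profit: π = (p_{Quill} − 37)(232 − 3p_{Quill} + 2p_{Folio}).
∂π/∂p_{Quill} = 343 − 6p_{Quill} + 2p_{Folio} = 0 ⇒ p_{Quill} = 343/6 + (1/3)p_{Folio}.
The game is symmetric, so in equilibrium p_{Folio} = p_{Quill}: the reaction function gives (2/3)p_{Quill} = 343/6, hence p_{Quill} = 85.75.
q_{Quill} = 232 − 3·85.75 + 2·85.75 = 146.25.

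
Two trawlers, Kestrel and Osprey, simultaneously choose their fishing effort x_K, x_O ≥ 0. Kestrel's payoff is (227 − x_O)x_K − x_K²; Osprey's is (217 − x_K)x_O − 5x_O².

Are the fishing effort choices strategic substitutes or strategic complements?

Expanding Kestrel's payoff: 227x_K − x_Ox_K − x_K².
∂π/∂x_K = 227 − x_O − 2x_K = 0, so x_K = 113.5 − 0.5x_O.
The best-response slope dx_K/dx_O = −0.5 < 0: the reaction function is downward-sloping, so the choices are strategic substitutes.

strategic substitutes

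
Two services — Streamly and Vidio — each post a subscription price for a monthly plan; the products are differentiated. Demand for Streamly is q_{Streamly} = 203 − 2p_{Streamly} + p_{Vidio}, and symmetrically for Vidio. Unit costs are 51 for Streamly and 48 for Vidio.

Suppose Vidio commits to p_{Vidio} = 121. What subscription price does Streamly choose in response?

Streamly's profit: π = (p_{Streamly} − 51)(203 − 2p_{Streamly} + p_{Vidio}).
∂π/∂p_{Streamly} = 305 − 4p_{Streamly} + p_{Vidio} = 0 ⇒ p_{Streamly} = 76.25 + 0.25p_{Vidio}.
At p_{Vidio} = 121: p_{Streamly} = 76.25 + 0.25·121 = 106.5.

106.5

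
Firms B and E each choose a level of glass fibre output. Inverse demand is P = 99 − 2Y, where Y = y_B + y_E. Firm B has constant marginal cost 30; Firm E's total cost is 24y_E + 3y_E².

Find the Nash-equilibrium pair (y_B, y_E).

Firm B's profit: π = y_B(99 − 2(y_B + y_E)) − 30y_B.
∂π/∂y_B = 69 − 4y_B − 2y_E = 0, so y_B = 17.25 − 0.5y_E.
For E: ∂π/∂y_E = 75 − 10y_E − 2y_B = 0 ⇒ y_E = 7.5 − 0.2y_B.
Plugging y_E into B's best response: y_B = 17.25 − 0.5(7.5 − 0.2y_B) ⇒ 0.9y_B = 13.5, so y_B = 15.
Then y_E = 7.5 − 0.2·15 = 4.5.

15, 4.5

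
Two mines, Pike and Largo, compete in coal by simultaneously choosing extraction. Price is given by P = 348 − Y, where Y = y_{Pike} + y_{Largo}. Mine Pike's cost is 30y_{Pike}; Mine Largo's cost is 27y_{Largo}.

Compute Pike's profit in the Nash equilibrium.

Mine Pike's profit: π = y_{Pike}(348 − (y_{Pike} + y_{Largo})) − 30y_{Pike}.
∂π/∂y_{Pike} = 318 − 2y_{Pike} − y_{Largo} = 0, so y_{Pike} = 159 − 0.5y_{Largo}.
By the same steps for Largo: y_{Largo} = 160.5 − 0.5y_{Pike}.
Plugging y_{Largo} into Pike's best response: y_{Pike} = 159 − 0.5(160.5 − 0.5y_{Pike}) ⇒ 0.75y_{Pike} = 78.75, so y_{Pike} = 105.
Then y_{Largo} = 160.5 − 0.5·105 = 108.
Price P = 348 − 213 = 135.
Pike's profit: (135 − 30)·105 = 11025.

11025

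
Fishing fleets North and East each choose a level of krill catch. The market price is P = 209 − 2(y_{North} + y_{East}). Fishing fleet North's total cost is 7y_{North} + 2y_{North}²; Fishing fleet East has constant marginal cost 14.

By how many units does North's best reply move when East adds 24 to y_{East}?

Fishing fleet North's profit: π = y_{North}(209 − 2(y_{North} + y_{East})) − 7y_{North} − 2y_{North}².
∂π/∂y_{North} = 202 − 8y_{North} − 2y_{East} = 0, so y_{North} = 25.25 − 0.25y_{East}.
The reaction-function slope is −0.25, so a 24-unit rise in y_{East} moves y_{North} by −0.25 × 24 = −6. North's best response falls — the actions are strategic substitutes.

-6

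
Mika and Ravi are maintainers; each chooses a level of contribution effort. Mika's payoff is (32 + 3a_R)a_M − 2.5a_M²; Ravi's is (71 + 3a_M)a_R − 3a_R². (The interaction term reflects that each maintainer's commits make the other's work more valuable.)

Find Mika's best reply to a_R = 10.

Expanding Mika's payoff: 32a_M + 3a_Ra_M − 2.5a_M².
∂π/∂a_M = 32 + 3a_R − 5a_M = 0, so a_M = 6.4 + 0.6a_R.
At a_R = 10: a_M = 6.4 + 0.6·10 = 12.4.

12.4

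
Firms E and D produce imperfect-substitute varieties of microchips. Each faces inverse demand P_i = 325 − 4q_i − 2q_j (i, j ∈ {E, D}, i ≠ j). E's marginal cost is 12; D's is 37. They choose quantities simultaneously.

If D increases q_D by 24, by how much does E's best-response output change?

-6

Firm E's profit: π = q_E(325 − 4q_E − 2q_D) − 12q_E.
∂π/∂q_E = 313 − 8q_E − 2q_D = 0 ⇒ q_E = 39.125 − 0.25q_D.
The reaction-function slope is −0.25, so a 24-unit rise in q_D moves q_E by −0.25 × 24 = −6. E's best response falls — the actions are strategic substitutes.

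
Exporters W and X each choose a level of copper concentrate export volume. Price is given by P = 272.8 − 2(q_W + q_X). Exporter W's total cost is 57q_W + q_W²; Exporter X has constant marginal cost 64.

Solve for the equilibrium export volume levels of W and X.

Exporter W's profit: π = q_W(272.8 − 2(q_W + q_X)) − 57q_W − q_W².
∂π/∂q_W = 215.8 − 6q_W − 2q_X = 0, so q_W = 1079/30 − (1/3)q_X.
For X: ∂π/∂q_X = 208.8 − 4q_X − 2q_W = 0 ⇒ q_X = 52.2 − 0.5q_W.
Plugging q_X into W's best response: q_W = 1079/30 − (1/3)(52.2 − 0.5q_W) ⇒ (5/6)q_W = 557/30, so q_W = 22.28.
Then q_X = 52.2 − 0.5·22.28 = 41.06.

22.28, 41.06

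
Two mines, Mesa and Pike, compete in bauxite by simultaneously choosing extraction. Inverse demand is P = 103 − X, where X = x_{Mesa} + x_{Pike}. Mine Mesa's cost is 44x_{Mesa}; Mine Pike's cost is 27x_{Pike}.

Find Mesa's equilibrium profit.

Mine Mesa's profit: π = x_{Mesa}(103 − (x_{Mesa} + x_{Pike})) − 44x_{Mesa}.
∂π/∂x_{Mesa} = 59 − 2x_{Mesa} − x_{Pike} = 0, so x_{Mesa} = 29.5 − 0.5x_{Pike}.
By the same steps for Pike: x_{Pike} = 38 − 0.5x_{Mesa}.
Solving the two reaction functions simultaneously: (1 − (−0.5)(−0.5))x_{Mesa} = 29.5 − 0.5·38, so 0.75x_{Mesa} = 10.5 and x_{Mesa} = 14.
Then x_{Pike} = 38 − 0.5·14 = 31.
Price P = 103 − 45 = 58.
Mesa's profit: (58 − 44)·14 = 196.

196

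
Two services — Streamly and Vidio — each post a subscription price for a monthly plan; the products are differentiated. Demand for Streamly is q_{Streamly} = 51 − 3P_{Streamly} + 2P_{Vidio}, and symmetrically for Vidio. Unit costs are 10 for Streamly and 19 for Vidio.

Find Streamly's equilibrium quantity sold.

35.8125

Streamly's profit: π = (P_{Streamly} − 10)(51 − 3P_{Streamly} + 2P_{Vidio}).
∂π/∂P_{Streamly} = 81 − 6P_{Streamly} + 2P_{Vidio} = 0 ⇒ P_{Streamly} = 13.5 + (1/3)P_{Vidio}.
Similarly P_{Vidio} = 18 + (1/3)P_{Streamly}.
Solving the two reaction functions simultaneously: (1 − (1/3)(1/3))P_{Streamly} = 13.5 + (1/3)·18, so (8/9)P_{Streamly} = 19.5 and P_{Streamly} = 21.9375.
Then P_{Vidio} = 18 + (1/3)·21.9375 = 25.3125.
q_{Streamly} = 51 − 3·21.9375 + 2·25.3125 = 35.8125.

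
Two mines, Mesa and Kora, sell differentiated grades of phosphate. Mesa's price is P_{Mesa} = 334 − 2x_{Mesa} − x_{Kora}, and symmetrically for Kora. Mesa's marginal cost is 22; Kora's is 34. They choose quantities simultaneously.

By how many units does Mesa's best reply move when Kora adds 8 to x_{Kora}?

-2

Mine Mesa's profit: π = x_{Mesa}(334 − 2x_{Mesa} − x_{Kora}) − 22x_{Mesa}.
∂π/∂x_{Mesa} = 312 − 4x_{Mesa} − x_{Kora} = 0 ⇒ x_{Mesa} = 78 − 0.25x_{Kora}.
The reaction-function slope is −0.25, so an 8-unit rise in x_{Kora} moves x_{Mesa} by −0.25 × 8 = −2. Mesa's best response falls — the actions are strategic substitutes.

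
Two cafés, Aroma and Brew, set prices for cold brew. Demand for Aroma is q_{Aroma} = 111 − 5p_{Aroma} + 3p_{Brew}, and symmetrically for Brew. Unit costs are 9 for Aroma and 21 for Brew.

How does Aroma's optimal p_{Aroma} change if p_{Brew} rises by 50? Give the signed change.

15

Aroma's profit: π = (p_{Aroma} − 9)(111 − 5p_{Aroma} + 3p_{Brew}).
∂π/∂p_{Aroma} = 156 − 10p_{Aroma} + 3p_{Brew} = 0 ⇒ p_{Aroma} = 15.6 + 0.3p_{Brew}.
The reaction-function slope is 0.3, so a 50-unit rise in p_{Brew} moves p_{Aroma} by 0.3 × 50 = 15. Aroma's best response rises — the actions are strategic complements.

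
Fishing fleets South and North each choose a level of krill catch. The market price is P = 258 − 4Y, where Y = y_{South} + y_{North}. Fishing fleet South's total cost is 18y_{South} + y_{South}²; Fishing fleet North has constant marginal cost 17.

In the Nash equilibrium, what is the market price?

107.625

Fishing fleet South's profit: π = y_{South}(258 − 4(y_{South} + y_{North})) − 18y_{South} − y_{South}².
∂π/∂y_{South} = 240 − 10y_{South} − 4y_{North} = 0, so y_{South} = 24 − 0.4y_{North}.
For North: ∂π/∂y_{North} = 241 − 8y_{North} − 4y_{South} = 0 ⇒ y_{North} = 30.125 − 0.5y_{South}.
Substituting the second reaction function into the first: y_{South} = 24 − 0.4(30.125 − 0.5y_{South}), which gives 0.8y_{South} = 11.95 ⇒ y_{South} = 14.9375.
Then y_{North} = 30.125 − 0.5·14.9375 = 725/32.
Equilibrium price: P = 258 − 4·(1203/32) = 107.625.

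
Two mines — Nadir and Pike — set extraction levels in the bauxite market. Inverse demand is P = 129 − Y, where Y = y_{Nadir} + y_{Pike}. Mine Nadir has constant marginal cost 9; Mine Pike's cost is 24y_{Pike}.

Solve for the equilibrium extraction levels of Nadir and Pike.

Mine Nadir's profit: π = y_{Nadir}(129 − (y_{Nadir} + y_{Pike})) − 9y_{Nadir}.
∂π/∂y_{Nadir} = 120 − 2y_{Nadir} − y_{Pike} = 0, so y_{Nadir} = 60 − 0.5y_{Pike}.
By the same steps for Pike: y_{Pike} = 52.5 − 0.5y_{Nadir}.
Plugging y_{Pike} into Nadir's best response: y_{Nadir} = 60 − 0.5(52.5 − 0.5y_{Nadir}) ⇒ 0.75y_{Nadir} = 33.75, so y_{Nadir} = 45.
Then y_{Pike} = 52.5 − 0.5·45 = 30.

45, 30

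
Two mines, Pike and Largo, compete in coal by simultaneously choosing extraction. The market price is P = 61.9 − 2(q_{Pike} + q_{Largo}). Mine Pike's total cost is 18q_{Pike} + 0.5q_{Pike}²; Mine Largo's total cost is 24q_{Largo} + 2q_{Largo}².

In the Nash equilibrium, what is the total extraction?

Mine Pike's profit: π = q_{Pike}(61.9 − 2(q_{Pike} + q_{Largo})) − 18q_{Pike} − 0.5q_{Pike}².
∂π/∂q_{Pike} = 43.9 − 5q_{Pike} − 2q_{Largo} = 0, so q_{Pike} = 8.78 − 0.4q_{Largo}.
For Largo: ∂π/∂q_{Largo} = 37.9 − 8q_{Largo} − 2q_{Pike} = 0 ⇒ q_{Largo} = 4.7375 − 0.25q_{Pike}.
Solving the two reaction functions simultaneously: (1 − (−0.4)(−0.25))q_{Pike} = 8.78 − 0.4·4.7375, so 0.9q_{Pike} = 6.885 and q_{Pike} = 7.65.
Then q_{Largo} = 4.7375 − 0.25·7.65 = 2.825.
Total extraction: 7.65 + 2.825 = 10.475.

10.475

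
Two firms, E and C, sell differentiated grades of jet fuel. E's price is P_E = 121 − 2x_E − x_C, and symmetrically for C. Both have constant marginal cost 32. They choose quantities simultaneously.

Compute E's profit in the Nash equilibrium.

Firm E's profit: π = x_E(121 − 2x_E − x_C) − 32x_E.
∂π/∂x_E = 89 − 4x_E − x_C = 0 ⇒ x_E = 22.25 − 0.25x_C.
The game is symmetric, so in equilibrium x_C = x_E: the reaction function gives 1.25x_E = 22.25, hence x_E = 17.8.
P_E = 121 − 2·17.8 − 17.8 = 67.6.
Profit = (67.6 − 32)·17.8 = 633.68.

633.68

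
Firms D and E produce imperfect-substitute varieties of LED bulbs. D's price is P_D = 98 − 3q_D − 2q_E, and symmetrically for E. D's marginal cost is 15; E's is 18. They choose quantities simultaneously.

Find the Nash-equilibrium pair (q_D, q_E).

Firm D's profit: π = q_D(98 − 3q_D − 2q_E) − 15q_D.
∂π/∂q_D = 83 − 6q_D − 2q_E = 0 ⇒ q_D = 83/6 − (1/3)q_E.
Similarly q_E = 40/3 − (1/3)q_D.
Solving the two reaction functions simultaneously: (1 − (−1/3)(−1/3))q_D = 83/6 − (1/3)·(40/3), so (8/9)q_D = 169/18 and q_D = 10.5625.
Then q_E = 40/3 − (1/3)·10.5625 = 9.8125.

10.5625, 9.8125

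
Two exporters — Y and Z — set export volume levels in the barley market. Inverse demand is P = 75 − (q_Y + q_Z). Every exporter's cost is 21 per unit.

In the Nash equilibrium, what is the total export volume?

36

Exporter Y's profit: π = q_Y(75 − (q_Y + q_Z)) − 21q_Y.
∂π/∂q_Y = 54 − 2q_Y − q_Z = 0, so q_Y = 27 − 0.5q_Z.
Setting q_Y = q_Z in the reaction function: q_Y = 27 − 0.5q_Y, so q_Y = 27 / 1.5 = 18.
Total export volume: 18 + 18 = 36.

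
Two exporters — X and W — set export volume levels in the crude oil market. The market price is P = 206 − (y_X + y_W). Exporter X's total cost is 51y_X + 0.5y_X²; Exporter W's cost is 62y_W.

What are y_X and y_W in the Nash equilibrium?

33.2, 55.4

Exporter X's profit: π = y_X(206 − (y_X + y_W)) − 51y_X − 0.5y_X².
∂π/∂y_X = 155 − 3y_X − y_W = 0, so y_X = 155/3 − (1/3)y_W.
For W: ∂π/∂y_W = 144 − 2y_W − y_X = 0 ⇒ y_W = 72 − 0.5y_X.
Solving the two reaction functions simultaneously: (1 − (−1/3)(−0.5))y_X = 155/3 − (1/3)·72, so (5/6)y_X = 83/3 and y_X = 33.2.
Then y_W = 72 − 0.5·33.2 = 55.4.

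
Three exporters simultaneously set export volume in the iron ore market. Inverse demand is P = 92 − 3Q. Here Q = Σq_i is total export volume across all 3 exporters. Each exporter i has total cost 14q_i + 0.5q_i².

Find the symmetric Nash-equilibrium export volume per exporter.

A representative exporter's profit is π_i = q_i(92 − 3Q) − 14q_i − 0.5q_i², with Q = q_i + Σ_{j≠i} q_j.
First-order condition: 78 − 7q_i − 3Σ_{j≠i} q_j = 0.
With identical exporters, set every q_j = q: then 78 − 7q − 6q = 0, i.e. q = 78/13 = 6.

6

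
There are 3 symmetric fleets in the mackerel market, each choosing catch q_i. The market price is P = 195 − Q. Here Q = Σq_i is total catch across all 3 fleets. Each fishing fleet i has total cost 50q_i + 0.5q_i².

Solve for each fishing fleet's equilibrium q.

29

A representative fishing fleet's profit is π_i = q_i(195 − Q) − 50q_i − 0.5q_i², with Q = q_i + Σ_{j≠i} q_j.
First-order condition: 145 − 3q_i − Σ_{j≠i} q_j = 0.
Imposing symmetry (q_j = q for all j) turns Σ_{j≠i} q_j into 2q, so 145 = 5q and q = 29.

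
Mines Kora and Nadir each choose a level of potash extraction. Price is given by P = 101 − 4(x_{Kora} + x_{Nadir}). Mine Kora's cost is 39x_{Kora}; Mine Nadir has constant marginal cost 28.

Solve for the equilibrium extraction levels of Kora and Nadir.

Mine Kora's profit: π = x_{Kora}(101 − 4(x_{Kora} + x_{Nadir})) − 39x_{Kora}.
∂π/∂x_{Kora} = 62 − 8x_{Kora} − 4x_{Nadir} = 0, so x_{Kora} = 7.75 − 0.5x_{Nadir}.
By the same steps for Nadir: x_{Nadir} = 9.125 − 0.5x_{Kora}.
Solving the two reaction functions simultaneously: (1 − (−0.5)(−0.5))x_{Kora} = 7.75 − 0.5·9.125, so 0.75x_{Kora} = 3.1875 and x_{Kora} = 4.25.
Then x_{Nadir} = 9.125 − 0.5·4.25 = 7.

4.25, 7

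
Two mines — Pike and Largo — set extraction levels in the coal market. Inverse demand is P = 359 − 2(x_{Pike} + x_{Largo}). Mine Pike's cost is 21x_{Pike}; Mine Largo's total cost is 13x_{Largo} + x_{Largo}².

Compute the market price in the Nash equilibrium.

154.6

Mine Pike's profit: π = x_{Pike}(359 − 2(x_{Pike} + x_{Largo})) − 21x_{Pike}.
∂π/∂x_{Pike} = 338 − 4x_{Pike} − 2x_{Largo} = 0, so x_{Pike} = 84.5 − 0.5x_{Largo}.
For Largo: ∂π/∂x_{Largo} = 346 − 6x_{Largo} − 2x_{Pike} = 0 ⇒ x_{Largo} = 173/3 − (1/3)x_{Pike}.
Substituting the second reaction function into the first: x_{Pike} = 84.5 − 0.5(173/3 − (1/3)x_{Pike}), which gives (5/6)x_{Pike} = 167/3 ⇒ x_{Pike} = 66.8.
Then x_{Largo} = 173/3 − (1/3)·66.8 = 35.4.
Equilibrium price: P = 359 − 2·102.2 = 154.6.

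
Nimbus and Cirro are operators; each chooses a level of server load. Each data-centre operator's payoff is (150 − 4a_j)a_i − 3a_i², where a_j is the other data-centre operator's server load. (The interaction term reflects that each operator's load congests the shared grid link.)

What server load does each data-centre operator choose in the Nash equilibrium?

15

Nimbus's payoff is (150 − 4a_C)a_N − 3a_N².
∂π/∂a_N = 150 − 4a_C − 6a_N = 0, so a_N = 25 − (2/3)a_C.
By symmetry a_C = a_N; substituting into the reaction function, (5/3)a_N = 25 and a_N = 15.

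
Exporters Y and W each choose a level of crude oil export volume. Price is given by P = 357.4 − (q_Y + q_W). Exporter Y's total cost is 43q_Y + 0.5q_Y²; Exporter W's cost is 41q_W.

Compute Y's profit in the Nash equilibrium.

5855.6256

Exporter Y's profit: π = q_Y(357.4 − (q_Y + q_W)) − 43q_Y − 0.5q_Y².
∂π/∂q_Y = 314.4 − 3q_Y − q_W = 0, so q_Y = 104.8 − (1/3)q_W.
For W: ∂π/∂q_W = 316.4 − 2q_W − q_Y = 0 ⇒ q_W = 158.2 − 0.5q_Y.
Substituting the second reaction function into the first: q_Y = 104.8 − (1/3)(158.2 − 0.5q_Y), which gives (5/6)q_Y = 781/15 ⇒ q_Y = 62.48.
Then q_W = 158.2 − 0.5·62.48 = 126.96.
Price P = 357.4 − 189.44 = 167.96.
Y's profit: (167.96 − 43)·62.48 − 0.5(62.48)² = 5855.6256.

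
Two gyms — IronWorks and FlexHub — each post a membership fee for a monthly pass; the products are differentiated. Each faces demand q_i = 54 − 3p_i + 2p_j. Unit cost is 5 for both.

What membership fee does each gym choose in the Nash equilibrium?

IronWorks's profit: π = (p_{IronWorks} − 5)(54 − 3p_{IronWorks} + 2p_{FlexHub}).
∂π/∂p_{IronWorks} = 69 − 6p_{IronWorks} + 2p_{FlexHub} = 0 ⇒ p_{IronWorks} = 11.5 + (1/3)p_{FlexHub}.
Setting p_{IronWorks} = p_{FlexHub} in the reaction function: p_{IronWorks} = 11.5 + (1/3)p_{IronWorks}, so p_{IronWorks} = 11.5 / (2/3) = 17.25.

17.25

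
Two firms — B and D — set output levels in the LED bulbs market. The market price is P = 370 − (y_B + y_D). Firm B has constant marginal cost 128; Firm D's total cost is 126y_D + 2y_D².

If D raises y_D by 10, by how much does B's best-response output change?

-5

Firm B's profit: π = y_B(370 − (y_B + y_D)) − 128y_B.
∂π/∂y_B = 242 − 2y_B − y_D = 0, so y_B = 121 − 0.5y_D.
The reaction-function slope is −0.5, so a 10-unit rise in y_D moves y_B by −0.5 × 10 = −5. B's best response falls — the actions are strategic substitutes.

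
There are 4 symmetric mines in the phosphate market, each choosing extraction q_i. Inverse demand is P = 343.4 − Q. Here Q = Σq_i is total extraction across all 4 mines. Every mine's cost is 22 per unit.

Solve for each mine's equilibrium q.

64.28

A representative mine's profit is π_i = q_i(343.4 − Q) − 22q_i, with Q = q_i + Σ_{j≠i} q_j.
First-order condition: 321.4 − 2q_i − Σ_{j≠i} q_j = 0.
In a symmetric equilibrium every mine chooses the same q, so Σ_{j≠i} q_j = 3q. The condition becomes 321.4 − 5q = 0, giving q = 321.4/5 = 64.28.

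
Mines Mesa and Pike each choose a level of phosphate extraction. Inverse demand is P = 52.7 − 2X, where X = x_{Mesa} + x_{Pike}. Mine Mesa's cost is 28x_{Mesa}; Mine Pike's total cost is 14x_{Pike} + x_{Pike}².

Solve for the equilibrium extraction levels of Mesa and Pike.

3.54, 5.27

Mine Mesa's profit: π = x_{Mesa}(52.7 − 2(x_{Mesa} + x_{Pike})) − 28x_{Mesa}.
∂π/∂x_{Mesa} = 24.7 − 4x_{Mesa} − 2x_{Pike} = 0, so x_{Mesa} = 6.175 − 0.5x_{Pike}.
For Pike: ∂π/∂x_{Pike} = 38.7 − 6x_{Pike} − 2x_{Mesa} = 0 ⇒ x_{Pike} = 6.45 − (1/3)x_{Mesa}.
Solving the two reaction functions simultaneously: (1 − (−0.5)(−1/3))x_{Mesa} = 6.175 − 0.5·6.45, so (5/6)x_{Mesa} = 2.95 and x_{Mesa} = 3.54.
Then x_{Pike} = 6.45 − (1/3)·3.54 = 5.27.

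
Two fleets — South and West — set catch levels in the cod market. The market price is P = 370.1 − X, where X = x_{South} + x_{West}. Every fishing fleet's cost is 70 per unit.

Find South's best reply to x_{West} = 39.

130.55

Fishing fleet South's profit: π = x_{South}(370.1 − (x_{South} + x_{West})) − 70x_{South}.
∂π/∂x_{South} = 300.1 − 2x_{South} − x_{West} = 0, so x_{South} = 150.05 − 0.5x_{West}.
At x_{West} = 39: x_{South} = 150.05 − 0.5·39 = 130.55.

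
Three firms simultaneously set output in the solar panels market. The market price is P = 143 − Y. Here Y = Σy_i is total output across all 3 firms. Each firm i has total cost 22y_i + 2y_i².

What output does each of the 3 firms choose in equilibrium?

15.125

A representative firm's profit is π_i = y_i(143 − Y) − 22y_i − 2y_i², with Y = y_i + Σ_{j≠i} y_j.
First-order condition: 121 − 6y_i − Σ_{j≠i} y_j = 0.
With identical firms, set every y_j = y: then 121 − 6y − 2y = 0, i.e. y = 121/8 = 15.125.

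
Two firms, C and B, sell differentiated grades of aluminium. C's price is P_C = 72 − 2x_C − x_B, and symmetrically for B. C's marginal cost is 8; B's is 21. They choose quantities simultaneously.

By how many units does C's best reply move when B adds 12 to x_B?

-3

Firm C's profit: π = x_C(72 − 2x_C − x_B) − 8x_C.
∂π/∂x_C = 64 − 4x_C − x_B = 0 ⇒ x_C = 16 − 0.25x_B.
The reaction-function slope is −0.25, so a 12-unit rise in x_B moves x_C by −0.25 × 12 = −3. C's best response falls — the actions are strategic substitutes.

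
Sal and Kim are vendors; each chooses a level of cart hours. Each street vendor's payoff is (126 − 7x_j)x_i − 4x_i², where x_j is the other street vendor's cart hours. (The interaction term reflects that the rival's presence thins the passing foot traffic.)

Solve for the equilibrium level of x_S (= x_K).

8.4

Sal's payoff is (126 − 7x_K)x_S − 4x_S².
∂π/∂x_S = 126 − 7x_K − 8x_S = 0, so x_S = 15.75 − 0.875x_K.
By symmetry x_K = x_S; substituting into the reaction function, 1.875x_S = 15.75 and x_S = 8.4.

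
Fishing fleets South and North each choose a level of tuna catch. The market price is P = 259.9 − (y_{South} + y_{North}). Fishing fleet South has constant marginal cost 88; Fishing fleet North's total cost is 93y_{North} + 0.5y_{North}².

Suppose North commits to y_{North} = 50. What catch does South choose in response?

Fishing fleet South's profit: π = y_{South}(259.9 − (y_{South} + y_{North})) − 88y_{South}.
∂π/∂y_{South} = 171.9 − 2y_{South} − y_{North} = 0, so y_{South} = 85.95 − 0.5y_{North}.
At y_{North} = 50: y_{South} = 85.95 − 0.5·50 = 60.95.

60.95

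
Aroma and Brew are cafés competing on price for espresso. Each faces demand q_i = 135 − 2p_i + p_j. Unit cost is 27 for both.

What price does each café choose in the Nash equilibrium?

Aroma's profit: π = (p_{Aroma} − 27)(135 − 2p_{Aroma} + p_{Brew}).
∂π/∂p_{Aroma} = 189 − 4p_{Aroma} + p_{Brew} = 0 ⇒ p_{Aroma} = 47.25 + 0.25p_{Brew}.
The game is symmetric, so in equilibrium p_{Brew} = p_{Aroma}: the reaction function gives 0.75p_{Aroma} = 47.25, hence p_{Aroma} = 63.

63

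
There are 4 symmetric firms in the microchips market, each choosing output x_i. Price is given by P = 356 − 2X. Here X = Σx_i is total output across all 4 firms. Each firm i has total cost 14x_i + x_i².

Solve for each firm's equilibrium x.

A representative firm's profit is π_i = x_i(356 − 2X) − 14x_i − x_i², with X = x_i + Σ_{j≠i} x_j.
First-order condition: 342 − 6x_i − 2Σ_{j≠i} x_j = 0.
With identical firms, set every x_j = x: then 342 − 6x − 6x = 0, i.e. x = 342/12 = 28.5.

28.5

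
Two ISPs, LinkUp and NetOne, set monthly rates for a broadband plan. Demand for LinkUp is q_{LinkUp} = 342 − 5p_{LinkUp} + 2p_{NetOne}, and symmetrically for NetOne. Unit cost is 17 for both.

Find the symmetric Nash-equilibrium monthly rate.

53.375

LinkUp's profit: π = (p_{LinkUp} − 17)(342 − 5p_{LinkUp} + 2p_{NetOne}).
∂π/∂p_{LinkUp} = 427 − 10p_{LinkUp} + 2p_{NetOne} = 0 ⇒ p_{LinkUp} = 42.7 + 0.2p_{NetOne}.
The game is symmetric, so in equilibrium p_{NetOne} = p_{LinkUp}: the reaction function gives 0.8p_{LinkUp} = 42.7, hence p_{LinkUp} = 53.375.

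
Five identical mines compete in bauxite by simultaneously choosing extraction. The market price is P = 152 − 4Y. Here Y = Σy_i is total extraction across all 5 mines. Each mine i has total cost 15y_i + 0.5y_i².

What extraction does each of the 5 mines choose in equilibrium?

A representative mine's profit is π_i = y_i(152 − 4Y) − 15y_i − 0.5y_i², with Y = y_i + Σ_{j≠i} y_j.
First-order condition: 137 − 9y_i − 4Σ_{j≠i} y_j = 0.
Imposing symmetry (y_j = y for all j) turns Σ_{j≠i} y_j into 4y, so 137 = 25y and y = 5.48.

5.48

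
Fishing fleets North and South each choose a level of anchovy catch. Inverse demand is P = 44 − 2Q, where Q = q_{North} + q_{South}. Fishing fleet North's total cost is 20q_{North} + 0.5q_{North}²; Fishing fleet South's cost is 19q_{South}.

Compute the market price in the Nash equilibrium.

28.625

Fishing fleet North's profit: π = q_{North}(44 − 2(q_{North} + q_{South})) − 20q_{North} − 0.5q_{North}².
∂π/∂q_{North} = 24 − 5q_{North} − 2q_{South} = 0, so q_{North} = 4.8 − 0.4q_{South}.
For South: ∂π/∂q_{South} = 25 − 4q_{South} − 2q_{North} = 0 ⇒ q_{South} = 6.25 − 0.5q_{North}.
Substituting the second reaction function into the first: q_{North} = 4.8 − 0.4(6.25 − 0.5q_{North}), which gives 0.8q_{North} = 2.3 ⇒ q_{North} = 2.875.
Then q_{South} = 6.25 − 0.5·2.875 = 4.8125.
Equilibrium price: P = 44 − 2·7.6875 = 28.625.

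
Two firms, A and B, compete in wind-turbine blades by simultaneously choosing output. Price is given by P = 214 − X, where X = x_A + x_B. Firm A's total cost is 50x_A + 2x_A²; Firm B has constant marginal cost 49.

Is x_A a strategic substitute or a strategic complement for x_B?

strategic substitutes

Firm A's profit: π = x_A(214 − (x_A + x_B)) − 50x_A − 2x_A².
∂π/∂x_A = 164 − 6x_A − x_B = 0, so x_A = 82/3 − (1/6)x_B.
The best-response slope dx_A/dx_B = −1/6 < 0: the reaction function is downward-sloping, so the choices are strategic substitutes.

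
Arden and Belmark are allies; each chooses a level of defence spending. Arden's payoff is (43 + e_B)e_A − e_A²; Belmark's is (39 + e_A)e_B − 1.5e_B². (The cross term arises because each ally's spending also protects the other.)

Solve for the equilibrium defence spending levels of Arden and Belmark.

Expanding Arden's payoff: 43e_A + e_Be_A − e_A².
∂π/∂e_A = 43 + e_B − 2e_A = 0, so e_A = 21.5 + 0.5e_B.
Likewise for Belmark: e_B = 13 + (1/3)e_A.
Substituting the second reaction function into the first: e_A = 21.5 + 0.5(13 + (1/3)e_A), which gives (5/6)e_A = 28 ⇒ e_A = 33.6.
Then e_B = 13 + (1/3)·33.6 = 24.2.

33.6, 24.2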